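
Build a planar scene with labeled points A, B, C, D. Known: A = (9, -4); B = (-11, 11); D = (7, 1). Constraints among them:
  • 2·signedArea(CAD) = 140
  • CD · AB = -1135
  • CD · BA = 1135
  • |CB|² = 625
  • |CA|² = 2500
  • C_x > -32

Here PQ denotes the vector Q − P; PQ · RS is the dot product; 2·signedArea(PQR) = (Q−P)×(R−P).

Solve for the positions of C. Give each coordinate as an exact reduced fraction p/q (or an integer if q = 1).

1. C_x = -31  [CD · BA = 1135 ∩ 2·signedArea(CAD) = 140]
2. C_y = 26  [CD · BA = 1135 ∩ 2·signedArea(CAD) = 140]
   → C = (-31, 26)

C = (-31, 26)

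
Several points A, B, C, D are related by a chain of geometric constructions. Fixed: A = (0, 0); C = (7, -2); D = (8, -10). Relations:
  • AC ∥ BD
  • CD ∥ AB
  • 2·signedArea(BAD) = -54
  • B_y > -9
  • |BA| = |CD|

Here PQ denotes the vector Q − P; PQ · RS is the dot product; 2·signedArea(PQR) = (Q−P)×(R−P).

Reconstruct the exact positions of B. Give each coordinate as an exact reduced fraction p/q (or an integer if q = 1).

1. B_x = 1  [AC ∥ BD ∩ CD ∥ AB]
2. B_y = -8  [AC ∥ BD ∩ CD ∥ AB]
   → B = (1, -8)

B = (1, -8)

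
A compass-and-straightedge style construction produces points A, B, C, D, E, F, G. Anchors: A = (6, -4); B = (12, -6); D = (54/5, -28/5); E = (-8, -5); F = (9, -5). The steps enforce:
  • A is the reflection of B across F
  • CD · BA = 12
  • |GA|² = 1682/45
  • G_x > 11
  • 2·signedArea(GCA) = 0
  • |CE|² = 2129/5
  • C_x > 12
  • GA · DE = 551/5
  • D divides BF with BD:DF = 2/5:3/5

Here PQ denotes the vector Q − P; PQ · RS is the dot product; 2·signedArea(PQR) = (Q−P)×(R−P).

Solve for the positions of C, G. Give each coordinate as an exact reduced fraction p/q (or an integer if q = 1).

1. C_x = 63/5  [line 6·x + -2·y + -88 = 0 ∩ |CE|² = 2129/5]
2. C_y = -31/5  [line 6·x + -2·y + -88 = 0 ∩ |CE|² = 2129/5]
   → C = (63/5, -31/5)
3. G_x = 59/5  [2·signedArea(GCA) = 0 ∩ GA · DE = 551/5]
4. G_y = -89/15  [2·signedArea(GCA) = 0 ∩ GA · DE = 551/5]
   → G = (59/5, -89/15)

C = (63/5, -31/5)
G = (59/5, -89/15)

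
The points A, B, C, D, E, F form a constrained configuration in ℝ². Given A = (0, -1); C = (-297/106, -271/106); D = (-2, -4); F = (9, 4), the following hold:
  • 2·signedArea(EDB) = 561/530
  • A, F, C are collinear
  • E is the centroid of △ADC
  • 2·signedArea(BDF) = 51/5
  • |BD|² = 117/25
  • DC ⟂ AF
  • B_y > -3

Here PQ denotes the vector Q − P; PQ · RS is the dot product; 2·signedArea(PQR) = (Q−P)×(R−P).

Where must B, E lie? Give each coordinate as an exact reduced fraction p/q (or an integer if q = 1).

B = (-4/5, -11/5)
E = (-509/318, -267/106)

1. B_x = -4/5  [line -8·x + 11·y + 89/5 = 0 ∩ |BD|² = 117/25]
2. B_y = -11/5  [line -8·x + 11·y + 89/5 = 0 ∩ |BD|² = 117/25]
   → B = (-4/5, -11/5)
3. E_x = -509/318  [E is the centroid of △ADC]
4. E_y = -267/106  [E is the centroid of △ADC]
   → E = (-509/318, -267/106)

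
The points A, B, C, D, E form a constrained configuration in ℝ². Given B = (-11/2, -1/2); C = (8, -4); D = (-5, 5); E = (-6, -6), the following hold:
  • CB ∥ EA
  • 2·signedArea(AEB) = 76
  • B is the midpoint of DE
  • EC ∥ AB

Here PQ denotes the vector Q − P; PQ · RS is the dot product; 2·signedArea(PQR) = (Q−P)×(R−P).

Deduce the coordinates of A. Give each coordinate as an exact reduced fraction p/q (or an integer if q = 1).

A = (-39/2, -5/2)

1. A_x = -39/2  [EC ∥ AB ∩ CB ∥ EA]
2. A_y = -5/2  [EC ∥ AB ∩ CB ∥ EA]
   → A = (-39/2, -5/2)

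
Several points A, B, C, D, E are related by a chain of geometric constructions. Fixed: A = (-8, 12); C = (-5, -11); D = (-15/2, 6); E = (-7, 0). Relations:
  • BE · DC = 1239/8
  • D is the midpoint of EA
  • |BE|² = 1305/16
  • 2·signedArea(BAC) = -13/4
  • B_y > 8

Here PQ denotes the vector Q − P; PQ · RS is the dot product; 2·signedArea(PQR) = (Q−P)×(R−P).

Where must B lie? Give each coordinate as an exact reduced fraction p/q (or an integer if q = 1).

B = (-31/4, 9)

1. B_x = -31/4  [2·signedArea(BAC) = -13/4 ∩ BE · DC = 1239/8]
2. B_y = 9  [2·signedArea(BAC) = -13/4 ∩ BE · DC = 1239/8]
   → B = (-31/4, 9)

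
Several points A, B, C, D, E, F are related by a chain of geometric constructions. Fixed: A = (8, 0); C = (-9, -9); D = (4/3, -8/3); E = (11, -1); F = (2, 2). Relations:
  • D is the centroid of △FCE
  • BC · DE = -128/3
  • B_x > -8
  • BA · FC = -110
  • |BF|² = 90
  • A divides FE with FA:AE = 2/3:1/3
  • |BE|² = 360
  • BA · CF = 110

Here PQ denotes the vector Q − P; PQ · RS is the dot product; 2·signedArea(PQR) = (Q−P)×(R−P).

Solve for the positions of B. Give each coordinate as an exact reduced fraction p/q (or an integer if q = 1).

B = (-7, 5)

1. B_x = -7  [BA · CF = 110 ∩ BC · DE = -128/3]
2. B_y = 5  [BA · CF = 110 ∩ BC · DE = -128/3]
   → B = (-7, 5)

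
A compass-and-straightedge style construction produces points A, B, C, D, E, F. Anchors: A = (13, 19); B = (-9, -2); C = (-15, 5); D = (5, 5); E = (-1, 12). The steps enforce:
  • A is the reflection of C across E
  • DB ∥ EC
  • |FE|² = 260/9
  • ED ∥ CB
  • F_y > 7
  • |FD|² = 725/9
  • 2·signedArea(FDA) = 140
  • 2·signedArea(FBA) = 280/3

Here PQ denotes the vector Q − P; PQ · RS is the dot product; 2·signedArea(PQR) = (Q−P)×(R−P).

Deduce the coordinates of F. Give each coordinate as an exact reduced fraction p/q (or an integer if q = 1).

1. F_x = -11/3  [2·signedArea(FBA) = 280/3 ∩ 2·signedArea(FDA) = 140]
2. F_y = 22/3  [2·signedArea(FBA) = 280/3 ∩ 2·signedArea(FDA) = 140]
   → F = (-11/3, 22/3)

F = (-11/3, 22/3)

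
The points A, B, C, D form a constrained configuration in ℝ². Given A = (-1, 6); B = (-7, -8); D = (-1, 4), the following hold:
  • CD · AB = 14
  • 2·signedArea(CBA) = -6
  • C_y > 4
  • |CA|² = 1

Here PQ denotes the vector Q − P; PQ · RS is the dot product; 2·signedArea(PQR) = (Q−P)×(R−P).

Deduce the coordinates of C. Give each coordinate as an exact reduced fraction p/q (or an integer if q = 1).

1. C_x = -1  [CD · AB = 14 ∩ 2·signedArea(CBA) = -6]
2. C_y = 5  [CD · AB = 14 ∩ 2·signedArea(CBA) = -6]
   → C = (-1, 5)

C = (-1, 5)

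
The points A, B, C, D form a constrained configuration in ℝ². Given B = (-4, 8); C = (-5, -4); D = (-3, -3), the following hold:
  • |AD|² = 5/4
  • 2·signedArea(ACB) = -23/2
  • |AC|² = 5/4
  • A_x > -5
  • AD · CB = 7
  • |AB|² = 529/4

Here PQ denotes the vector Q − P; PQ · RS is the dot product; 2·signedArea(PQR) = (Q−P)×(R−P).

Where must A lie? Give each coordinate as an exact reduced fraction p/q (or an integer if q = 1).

1. A_x = -4  [AD · CB = 7 ∩ 2·signedArea(ACB) = -23/2]
2. A_y = -7/2  [AD · CB = 7 ∩ 2·signedArea(ACB) = -23/2]
   → A = (-4, -7/2)

A = (-4, -7/2)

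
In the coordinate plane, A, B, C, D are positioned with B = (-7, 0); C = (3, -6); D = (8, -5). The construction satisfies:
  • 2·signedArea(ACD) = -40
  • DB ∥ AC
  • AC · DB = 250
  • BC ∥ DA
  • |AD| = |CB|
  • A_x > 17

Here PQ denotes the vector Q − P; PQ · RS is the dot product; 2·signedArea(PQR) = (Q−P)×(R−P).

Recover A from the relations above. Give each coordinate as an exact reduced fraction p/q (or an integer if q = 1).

1. A_x = 18  [DB ∥ AC ∩ BC ∥ DA]
2. A_y = -11  [DB ∥ AC ∩ BC ∥ DA]
   → A = (18, -11)

A = (18, -11)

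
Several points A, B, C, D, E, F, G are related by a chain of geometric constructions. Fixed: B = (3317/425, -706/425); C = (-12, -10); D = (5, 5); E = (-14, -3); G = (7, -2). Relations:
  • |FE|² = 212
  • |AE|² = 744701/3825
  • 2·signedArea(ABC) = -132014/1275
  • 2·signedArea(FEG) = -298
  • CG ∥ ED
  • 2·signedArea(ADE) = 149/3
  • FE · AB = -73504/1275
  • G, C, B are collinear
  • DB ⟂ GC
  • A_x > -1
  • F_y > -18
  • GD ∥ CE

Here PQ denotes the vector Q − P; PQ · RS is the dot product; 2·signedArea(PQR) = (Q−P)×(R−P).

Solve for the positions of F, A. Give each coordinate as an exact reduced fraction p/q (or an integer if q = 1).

A = (-508/1275, 48/425)
F = (-10, -17)

1. A_x = -508/1275  [line 3544/425·x + -8417/425·y + 7088/1275 = 0 ∩ |AE|² = 744701/3825]
2. A_y = 48/425  [line 3544/425·x + -8417/425·y + 7088/1275 = 0 ∩ |AE|² = 744701/3825]
   → A = (-508/1275, 48/425)
3. F_x = -10  [2·signedArea(FEG) = -298 ∩ FE · AB = -73504/1275]
4. F_y = -17  [2·signedArea(FEG) = -298 ∩ FE · AB = -73504/1275]
   → F = (-10, -17)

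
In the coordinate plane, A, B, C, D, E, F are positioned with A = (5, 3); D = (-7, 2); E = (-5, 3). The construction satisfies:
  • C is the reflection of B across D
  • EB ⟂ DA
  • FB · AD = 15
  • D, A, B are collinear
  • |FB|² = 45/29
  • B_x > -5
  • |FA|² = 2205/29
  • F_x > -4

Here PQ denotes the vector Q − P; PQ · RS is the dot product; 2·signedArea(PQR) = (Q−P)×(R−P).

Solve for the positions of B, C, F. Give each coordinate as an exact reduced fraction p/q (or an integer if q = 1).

B = (-143/29, 63/29)
C = (-263/29, 53/29)
F = (-107/29, 66/29)

1. B_x = -143/29  [D, A, B are collinear ∩ EB ⟂ DA]
2. B_y = 63/29  [D, A, B are collinear ∩ EB ⟂ DA]
   → B = (-143/29, 63/29)
3. C_x = -263/29  [C is the reflection of B across D]
4. C_y = 53/29  [C is the reflection of B across D]
   → C = (-263/29, 53/29)
5. F_x = -107/29  [line 12·x + 1·y + 42 = 0 ∩ |FB|² = 45/29]
6. F_y = 66/29  [line 12·x + 1·y + 42 = 0 ∩ |FB|² = 45/29]
   → F = (-107/29, 66/29)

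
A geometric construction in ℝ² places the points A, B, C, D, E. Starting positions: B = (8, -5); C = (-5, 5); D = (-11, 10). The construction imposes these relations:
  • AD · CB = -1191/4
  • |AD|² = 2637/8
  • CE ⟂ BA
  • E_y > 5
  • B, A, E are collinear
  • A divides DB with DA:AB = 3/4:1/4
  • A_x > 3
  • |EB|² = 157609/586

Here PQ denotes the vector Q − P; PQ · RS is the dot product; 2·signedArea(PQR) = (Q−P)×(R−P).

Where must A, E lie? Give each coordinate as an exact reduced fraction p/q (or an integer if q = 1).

A = (13/4, -5/4)
E = (-2855/586, 3025/586)

1. A_x = 13/4  [A divides DB with DA:AB = 3/4:1/4]
2. A_y = -5/4  [A divides DB with DA:AB = 3/4:1/4]
   → A = (13/4, -5/4)
3. E_x = -2855/586  [B, A, E are collinear ∩ CE ⟂ BA]
4. E_y = 3025/586  [B, A, E are collinear ∩ CE ⟂ BA]
   → E = (-2855/586, 3025/586)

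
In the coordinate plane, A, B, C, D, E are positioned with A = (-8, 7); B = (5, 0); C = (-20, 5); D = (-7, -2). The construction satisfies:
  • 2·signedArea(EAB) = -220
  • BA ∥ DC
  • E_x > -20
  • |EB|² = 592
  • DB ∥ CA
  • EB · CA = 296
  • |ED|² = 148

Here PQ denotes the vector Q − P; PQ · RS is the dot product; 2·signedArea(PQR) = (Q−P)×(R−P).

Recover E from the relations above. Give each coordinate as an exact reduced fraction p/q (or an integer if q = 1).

1. E_x = -19  [2·signedArea(EAB) = -220 ∩ EB · CA = 296]
2. E_y = -4  [2·signedArea(EAB) = -220 ∩ EB · CA = 296]
   → E = (-19, -4)

E = (-19, -4)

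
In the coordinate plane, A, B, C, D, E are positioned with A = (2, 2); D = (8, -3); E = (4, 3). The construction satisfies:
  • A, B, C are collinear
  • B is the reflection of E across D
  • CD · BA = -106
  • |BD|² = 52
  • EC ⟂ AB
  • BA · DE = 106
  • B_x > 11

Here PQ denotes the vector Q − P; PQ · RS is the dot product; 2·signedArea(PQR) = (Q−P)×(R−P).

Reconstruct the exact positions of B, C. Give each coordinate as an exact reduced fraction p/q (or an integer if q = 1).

1. B_x = 12  [B is the reflection of E across D]
2. B_y = -9  [B is the reflection of E across D]
   → B = (12, -9)
3. C_x = 532/221  [A, B, C are collinear ∩ EC ⟂ AB]
4. C_y = 343/221  [A, B, C are collinear ∩ EC ⟂ AB]
   → C = (532/221, 343/221)

B = (12, -9)
C = (532/221, 343/221)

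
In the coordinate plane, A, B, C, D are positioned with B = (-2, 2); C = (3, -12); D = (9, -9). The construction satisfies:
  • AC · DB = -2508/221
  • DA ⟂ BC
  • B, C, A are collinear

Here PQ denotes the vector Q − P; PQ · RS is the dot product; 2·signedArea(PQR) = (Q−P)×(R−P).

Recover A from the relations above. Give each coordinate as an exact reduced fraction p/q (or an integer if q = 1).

A = (603/221, -2484/221)

1. A_x = 603/221  [B, C, A are collinear ∩ DA ⟂ BC]
2. A_y = -2484/221  [B, C, A are collinear ∩ DA ⟂ BC]
   → A = (603/221, -2484/221)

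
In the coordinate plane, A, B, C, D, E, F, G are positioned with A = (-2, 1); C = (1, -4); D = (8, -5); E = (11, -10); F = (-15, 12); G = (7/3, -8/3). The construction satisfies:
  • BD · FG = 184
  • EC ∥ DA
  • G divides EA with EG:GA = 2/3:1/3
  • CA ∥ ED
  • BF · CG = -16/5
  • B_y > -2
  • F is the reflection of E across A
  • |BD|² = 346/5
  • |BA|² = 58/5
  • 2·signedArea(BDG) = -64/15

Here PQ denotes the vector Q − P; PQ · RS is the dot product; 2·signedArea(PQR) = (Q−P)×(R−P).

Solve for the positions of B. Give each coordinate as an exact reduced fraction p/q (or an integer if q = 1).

B = (3/5, -6/5)

1. B_x = 3/5  [2·signedArea(BDG) = -64/15 ∩ BF · CG = -16/5]
2. B_y = -6/5  [2·signedArea(BDG) = -64/15 ∩ BF · CG = -16/5]
   → B = (3/5, -6/5)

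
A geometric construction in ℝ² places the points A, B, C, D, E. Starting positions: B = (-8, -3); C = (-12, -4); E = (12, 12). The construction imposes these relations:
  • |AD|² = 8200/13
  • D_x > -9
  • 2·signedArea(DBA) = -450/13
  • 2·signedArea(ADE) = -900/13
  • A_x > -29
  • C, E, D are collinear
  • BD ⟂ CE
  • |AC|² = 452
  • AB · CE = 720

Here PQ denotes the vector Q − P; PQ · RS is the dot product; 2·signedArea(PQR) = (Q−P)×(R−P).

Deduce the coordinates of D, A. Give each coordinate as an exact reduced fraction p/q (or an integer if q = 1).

1. D_x = -114/13  [C, E, D are collinear ∩ BD ⟂ CE]
2. D_y = -24/13  [C, E, D are collinear ∩ BD ⟂ CE]
   → D = (-114/13, -24/13)
3. A_x = -28  [AB · CE = 720 ∩ 2·signedArea(ADE) = -900/13]
4. A_y = -18  [AB · CE = 720 ∩ 2·signedArea(ADE) = -900/13]
   → A = (-28, -18)

A = (-28, -18)
D = (-114/13, -24/13)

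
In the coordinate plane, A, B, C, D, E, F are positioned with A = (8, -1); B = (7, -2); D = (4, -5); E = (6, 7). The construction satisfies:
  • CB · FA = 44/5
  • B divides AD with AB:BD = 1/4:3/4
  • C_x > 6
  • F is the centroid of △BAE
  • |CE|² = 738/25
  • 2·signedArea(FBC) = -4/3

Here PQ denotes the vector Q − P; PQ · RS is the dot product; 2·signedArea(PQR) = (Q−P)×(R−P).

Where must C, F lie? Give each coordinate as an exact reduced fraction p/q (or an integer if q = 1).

1. F_x = 7  [F is the centroid of △BAE]
2. F_y = 4/3  [F is the centroid of △BAE]
   → F = (7, 4/3)
3. C_x = 33/5  [CB · FA = 44/5 ∩ 2·signedArea(FBC) = -4/3]
4. C_y = 8/5  [CB · FA = 44/5 ∩ 2·signedArea(FBC) = -4/3]
   → C = (33/5, 8/5)

C = (33/5, 8/5)
F = (7, 4/3)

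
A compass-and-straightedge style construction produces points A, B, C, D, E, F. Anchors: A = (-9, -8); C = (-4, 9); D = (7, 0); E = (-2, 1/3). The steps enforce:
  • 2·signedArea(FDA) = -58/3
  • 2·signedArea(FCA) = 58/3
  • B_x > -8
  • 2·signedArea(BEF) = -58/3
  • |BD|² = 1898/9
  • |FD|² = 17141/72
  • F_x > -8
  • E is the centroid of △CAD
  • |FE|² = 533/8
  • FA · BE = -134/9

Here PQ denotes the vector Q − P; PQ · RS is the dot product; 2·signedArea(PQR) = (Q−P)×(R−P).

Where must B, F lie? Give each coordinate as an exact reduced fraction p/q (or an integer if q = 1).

1. F_x = -29/4  [2·signedArea(FCA) = 58/3 ∩ 2·signedArea(FDA) = -58/3]
2. F_y = -71/12  [2·signedArea(FCA) = 58/3 ∩ 2·signedArea(FDA) = -58/3]
   → F = (-29/4, -71/12)
3. B_x = -22/3  [2·signedArea(BEF) = -58/3 ∩ FA · BE = -134/9]
4. B_y = -7/3  [2·signedArea(BEF) = -58/3 ∩ FA · BE = -134/9]
   → B = (-22/3, -7/3)

B = (-22/3, -7/3)
F = (-29/4, -71/12)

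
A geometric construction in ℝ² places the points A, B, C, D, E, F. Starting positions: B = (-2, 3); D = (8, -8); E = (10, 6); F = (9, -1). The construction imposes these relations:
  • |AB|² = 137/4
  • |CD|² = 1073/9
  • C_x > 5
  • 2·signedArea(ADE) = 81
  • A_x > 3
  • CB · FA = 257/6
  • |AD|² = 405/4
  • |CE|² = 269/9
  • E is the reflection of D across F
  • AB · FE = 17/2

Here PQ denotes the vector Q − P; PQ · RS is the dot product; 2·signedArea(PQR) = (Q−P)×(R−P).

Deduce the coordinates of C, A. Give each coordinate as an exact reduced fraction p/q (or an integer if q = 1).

A = (7/2, 1)
C = (17/3, 8/3)

1. A_x = 7/2  [2·signedArea(ADE) = 81 ∩ AB · FE = 17/2]
2. A_y = 1  [2·signedArea(ADE) = 81 ∩ AB · FE = 17/2]
   → A = (7/2, 1)
3. C_x = 17/3  [line 11/2·x + -2·y + -155/6 = 0 ∩ |CD|² = 1073/9]
4. C_y = 8/3  [line 11/2·x + -2·y + -155/6 = 0 ∩ |CD|² = 1073/9]
   → C = (17/3, 8/3)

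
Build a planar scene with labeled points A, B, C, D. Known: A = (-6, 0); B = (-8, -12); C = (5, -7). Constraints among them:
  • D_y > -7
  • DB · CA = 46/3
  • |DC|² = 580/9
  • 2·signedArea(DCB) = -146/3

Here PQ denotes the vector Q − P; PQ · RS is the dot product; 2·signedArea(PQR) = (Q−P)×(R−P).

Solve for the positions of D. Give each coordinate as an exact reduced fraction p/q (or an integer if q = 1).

D = (-3, -19/3)

1. D_x = -3  [2·signedArea(DCB) = -146/3 ∩ DB · CA = 46/3]
2. D_y = -19/3  [2·signedArea(DCB) = -146/3 ∩ DB · CA = 46/3]
   → D = (-3, -19/3)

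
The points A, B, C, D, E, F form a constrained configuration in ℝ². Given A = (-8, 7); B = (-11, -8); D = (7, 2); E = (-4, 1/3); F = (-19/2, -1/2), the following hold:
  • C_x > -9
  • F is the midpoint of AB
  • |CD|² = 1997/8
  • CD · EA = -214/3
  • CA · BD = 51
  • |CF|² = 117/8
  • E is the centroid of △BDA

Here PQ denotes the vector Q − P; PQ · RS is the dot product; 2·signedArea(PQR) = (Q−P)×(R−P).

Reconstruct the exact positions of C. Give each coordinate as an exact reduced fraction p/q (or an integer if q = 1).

1. C_x = -35/4  [CD · EA = -214/3 ∩ CA · BD = 51]
2. C_y = 13/4  [CD · EA = -214/3 ∩ CA · BD = 51]
   → C = (-35/4, 13/4)

C = (-35/4, 13/4)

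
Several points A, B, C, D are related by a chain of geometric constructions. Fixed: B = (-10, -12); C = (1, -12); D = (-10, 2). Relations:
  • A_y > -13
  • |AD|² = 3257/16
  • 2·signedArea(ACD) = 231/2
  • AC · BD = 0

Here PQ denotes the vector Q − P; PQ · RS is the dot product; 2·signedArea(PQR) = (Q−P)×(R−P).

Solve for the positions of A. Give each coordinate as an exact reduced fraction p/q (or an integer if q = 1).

1. A_x = -29/4  [AC · BD = 0 ∩ 2·signedArea(ACD) = 231/2]
2. A_y = -12  [AC · BD = 0 ∩ 2·signedArea(ACD) = 231/2]
   → A = (-29/4, -12)

A = (-29/4, -12)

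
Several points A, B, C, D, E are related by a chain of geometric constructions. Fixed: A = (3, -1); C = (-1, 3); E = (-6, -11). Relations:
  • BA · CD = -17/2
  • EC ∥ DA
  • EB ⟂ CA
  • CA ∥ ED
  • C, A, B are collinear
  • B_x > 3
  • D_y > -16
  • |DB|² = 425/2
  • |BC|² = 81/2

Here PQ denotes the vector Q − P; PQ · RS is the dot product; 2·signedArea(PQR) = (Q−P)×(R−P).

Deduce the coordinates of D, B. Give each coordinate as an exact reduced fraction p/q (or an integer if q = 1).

B = (7/2, -3/2)
D = (-2, -15)

1. D_x = -2  [EC ∥ DA ∩ CA ∥ ED]
2. D_y = -15  [EC ∥ DA ∩ CA ∥ ED]
   → D = (-2, -15)
3. B_x = 7/2  [C, A, B are collinear ∩ EB ⟂ CA]
4. B_y = -3/2  [C, A, B are collinear ∩ EB ⟂ CA]
   → B = (7/2, -3/2)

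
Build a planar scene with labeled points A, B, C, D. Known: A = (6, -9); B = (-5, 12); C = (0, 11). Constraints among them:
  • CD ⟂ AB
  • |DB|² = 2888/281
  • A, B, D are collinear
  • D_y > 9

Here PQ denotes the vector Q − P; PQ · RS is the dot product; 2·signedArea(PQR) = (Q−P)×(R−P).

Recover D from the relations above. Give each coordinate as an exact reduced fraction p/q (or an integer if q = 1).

D = (-987/281, 2574/281)

1. D_x = -987/281  [A, B, D are collinear ∩ CD ⟂ AB]
2. D_y = 2574/281  [A, B, D are collinear ∩ CD ⟂ AB]
   → D = (-987/281, 2574/281)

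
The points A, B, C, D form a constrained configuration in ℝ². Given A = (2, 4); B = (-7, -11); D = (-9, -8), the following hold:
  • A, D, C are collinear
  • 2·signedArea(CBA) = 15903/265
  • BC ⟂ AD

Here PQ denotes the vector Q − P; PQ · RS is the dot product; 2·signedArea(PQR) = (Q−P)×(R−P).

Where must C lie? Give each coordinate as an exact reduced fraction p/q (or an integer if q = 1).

C = (-2539/265, -2288/265)

1. C_x = -2539/265  [A, D, C are collinear ∩ BC ⟂ AD]
2. C_y = -2288/265  [A, D, C are collinear ∩ BC ⟂ AD]
   → C = (-2539/265, -2288/265)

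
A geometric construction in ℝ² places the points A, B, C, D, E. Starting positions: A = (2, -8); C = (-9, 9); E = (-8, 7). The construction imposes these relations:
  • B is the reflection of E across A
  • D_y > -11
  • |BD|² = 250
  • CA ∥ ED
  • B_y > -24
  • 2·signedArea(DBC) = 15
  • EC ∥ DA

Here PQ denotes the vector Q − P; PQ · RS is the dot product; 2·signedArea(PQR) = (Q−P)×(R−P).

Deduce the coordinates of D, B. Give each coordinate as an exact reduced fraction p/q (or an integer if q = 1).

1. D_x = 3  [EC ∥ DA ∩ CA ∥ ED]
2. D_y = -10  [EC ∥ DA ∩ CA ∥ ED]
   → D = (3, -10)
3. B_x = 12  [B is the reflection of E across A]
4. B_y = -23  [B is the reflection of E across A]
   → B = (12, -23)

B = (12, -23)
D = (3, -10)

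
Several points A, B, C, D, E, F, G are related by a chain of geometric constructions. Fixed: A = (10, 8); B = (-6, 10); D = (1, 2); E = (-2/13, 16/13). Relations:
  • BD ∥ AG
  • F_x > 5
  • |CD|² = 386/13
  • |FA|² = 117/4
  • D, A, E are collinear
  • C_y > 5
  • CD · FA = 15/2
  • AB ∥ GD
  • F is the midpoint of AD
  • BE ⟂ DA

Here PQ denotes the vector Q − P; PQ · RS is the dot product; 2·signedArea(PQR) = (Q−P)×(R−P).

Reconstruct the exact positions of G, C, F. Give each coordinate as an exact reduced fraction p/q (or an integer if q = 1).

1. G_x = 17  [AB ∥ GD ∩ BD ∥ AG]
2. G_y = 0  [AB ∥ GD ∩ BD ∥ AG]
   → G = (17, 0)
3. F_x = 11/2  [F is the midpoint of AD]
4. F_y = 5  [F is the midpoint of AD]
   → F = (11/2, 5)
5. C_x = -40/13  [line -9/2·x + -3·y + 3 = 0 ∩ |CD|² = 386/13]
6. C_y = 73/13  [line -9/2·x + -3·y + 3 = 0 ∩ |CD|² = 386/13]
   → C = (-40/13, 73/13)

C = (-40/13, 73/13)
F = (11/2, 5)
G = (17, 0)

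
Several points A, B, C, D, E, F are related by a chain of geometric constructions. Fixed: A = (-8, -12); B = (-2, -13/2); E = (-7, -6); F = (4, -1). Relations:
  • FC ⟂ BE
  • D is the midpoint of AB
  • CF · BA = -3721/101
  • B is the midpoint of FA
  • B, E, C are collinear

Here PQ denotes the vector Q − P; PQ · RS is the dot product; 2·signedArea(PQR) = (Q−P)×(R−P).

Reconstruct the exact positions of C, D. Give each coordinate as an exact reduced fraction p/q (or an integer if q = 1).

1. C_x = 343/101  [B, E, C are collinear ∩ FC ⟂ BE]
2. C_y = -711/101  [B, E, C are collinear ∩ FC ⟂ BE]
   → C = (343/101, -711/101)
3. D_x = -5  [D is the midpoint of AB]
4. D_y = -37/4  [D is the midpoint of AB]
   → D = (-5, -37/4)

C = (343/101, -711/101)
D = (-5, -37/4)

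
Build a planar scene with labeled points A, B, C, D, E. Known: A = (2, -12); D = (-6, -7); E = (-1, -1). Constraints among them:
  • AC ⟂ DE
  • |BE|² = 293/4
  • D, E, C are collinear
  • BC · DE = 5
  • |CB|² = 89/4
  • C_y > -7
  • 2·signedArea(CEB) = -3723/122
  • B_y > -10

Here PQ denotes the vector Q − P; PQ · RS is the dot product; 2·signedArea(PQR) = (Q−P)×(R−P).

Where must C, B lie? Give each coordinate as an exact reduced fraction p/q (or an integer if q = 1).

B = (-2, -19/2)
C = (-316/61, -367/61)

1. C_x = -316/61  [D, E, C are collinear ∩ AC ⟂ DE]
2. C_y = -367/61  [D, E, C are collinear ∩ AC ⟂ DE]
   → C = (-316/61, -367/61)
3. B_x = -2  [BC · DE = 5 ∩ 2·signedArea(CEB) = -3723/122]
4. B_y = -19/2  [BC · DE = 5 ∩ 2·signedArea(CEB) = -3723/122]
   → B = (-2, -19/2)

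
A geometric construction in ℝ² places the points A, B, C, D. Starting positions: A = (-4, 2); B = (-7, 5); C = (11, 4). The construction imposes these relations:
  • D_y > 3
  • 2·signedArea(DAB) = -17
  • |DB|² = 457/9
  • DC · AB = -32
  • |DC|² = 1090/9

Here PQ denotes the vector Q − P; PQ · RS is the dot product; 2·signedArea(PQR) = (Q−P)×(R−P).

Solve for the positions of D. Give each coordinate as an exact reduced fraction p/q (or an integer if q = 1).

1. D_x = 0  [2·signedArea(DAB) = -17 ∩ DC · AB = -32]
2. D_y = 11/3  [2·signedArea(DAB) = -17 ∩ DC · AB = -32]
   → D = (0, 11/3)

D = (0, 11/3)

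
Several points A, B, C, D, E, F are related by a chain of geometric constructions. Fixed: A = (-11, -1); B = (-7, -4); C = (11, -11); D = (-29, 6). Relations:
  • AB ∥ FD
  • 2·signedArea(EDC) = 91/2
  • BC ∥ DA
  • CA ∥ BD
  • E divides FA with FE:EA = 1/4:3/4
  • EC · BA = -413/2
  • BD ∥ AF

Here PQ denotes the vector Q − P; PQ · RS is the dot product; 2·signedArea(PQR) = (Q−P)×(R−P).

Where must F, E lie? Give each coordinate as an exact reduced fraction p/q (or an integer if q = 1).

E = (-55/2, 13/2)
F = (-33, 9)

1. F_x = -33  [AB ∥ FD ∩ BD ∥ AF]
2. F_y = 9  [AB ∥ FD ∩ BD ∥ AF]
   → F = (-33, 9)
3. E_x = -55/2  [E divides FA with FE:EA = 1/4:3/4]
4. E_y = 13/2  [E divides FA with FE:EA = 1/4:3/4]
   → E = (-55/2, 13/2)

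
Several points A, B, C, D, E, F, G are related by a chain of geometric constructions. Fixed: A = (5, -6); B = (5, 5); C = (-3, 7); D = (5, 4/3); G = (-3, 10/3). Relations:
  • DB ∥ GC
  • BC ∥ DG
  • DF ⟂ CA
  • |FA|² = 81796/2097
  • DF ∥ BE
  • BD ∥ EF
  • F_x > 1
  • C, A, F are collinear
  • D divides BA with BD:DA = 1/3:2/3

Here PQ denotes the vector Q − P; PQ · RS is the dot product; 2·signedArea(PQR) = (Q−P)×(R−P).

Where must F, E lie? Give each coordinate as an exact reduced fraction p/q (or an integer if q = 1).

1. F_x = 1207/699  [C, A, F are collinear ∩ DF ⟂ CA]
2. F_y = -476/699  [C, A, F are collinear ∩ DF ⟂ CA]
   → F = (1207/699, -476/699)
3. E_x = 1207/699  [BD ∥ EF ∩ DF ∥ BE]
4. E_y = 2087/699  [BD ∥ EF ∩ DF ∥ BE]
   → E = (1207/699, 2087/699)

E = (1207/699, 2087/699)
F = (1207/699, -476/699)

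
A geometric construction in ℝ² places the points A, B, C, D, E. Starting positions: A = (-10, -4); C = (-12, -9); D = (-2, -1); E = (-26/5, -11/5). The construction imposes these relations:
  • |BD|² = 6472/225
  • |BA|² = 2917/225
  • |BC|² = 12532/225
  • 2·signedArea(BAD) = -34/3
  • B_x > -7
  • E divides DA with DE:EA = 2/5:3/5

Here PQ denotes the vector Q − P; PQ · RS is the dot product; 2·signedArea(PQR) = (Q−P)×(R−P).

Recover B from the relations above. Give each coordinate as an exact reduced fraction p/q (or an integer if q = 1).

1. B_x = -32/5  [line -3·x + 8·y + 40/3 = 0 ∩ |BA|² = 2917/225]
2. B_y = -61/15  [line -3·x + 8·y + 40/3 = 0 ∩ |BA|² = 2917/225]
   → B = (-32/5, -61/15)

B = (-32/5, -61/15)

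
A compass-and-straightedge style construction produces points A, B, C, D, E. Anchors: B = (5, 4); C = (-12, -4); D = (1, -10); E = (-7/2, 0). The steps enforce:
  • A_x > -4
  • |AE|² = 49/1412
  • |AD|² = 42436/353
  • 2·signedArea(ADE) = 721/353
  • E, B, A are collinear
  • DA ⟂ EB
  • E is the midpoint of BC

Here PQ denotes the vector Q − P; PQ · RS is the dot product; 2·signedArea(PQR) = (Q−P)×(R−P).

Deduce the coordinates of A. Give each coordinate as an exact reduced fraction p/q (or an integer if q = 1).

A = (-1295/353, -28/353)

1. A_x = -1295/353  [E, B, A are collinear ∩ DA ⟂ EB]
2. A_y = -28/353  [E, B, A are collinear ∩ DA ⟂ EB]
   → A = (-1295/353, -28/353)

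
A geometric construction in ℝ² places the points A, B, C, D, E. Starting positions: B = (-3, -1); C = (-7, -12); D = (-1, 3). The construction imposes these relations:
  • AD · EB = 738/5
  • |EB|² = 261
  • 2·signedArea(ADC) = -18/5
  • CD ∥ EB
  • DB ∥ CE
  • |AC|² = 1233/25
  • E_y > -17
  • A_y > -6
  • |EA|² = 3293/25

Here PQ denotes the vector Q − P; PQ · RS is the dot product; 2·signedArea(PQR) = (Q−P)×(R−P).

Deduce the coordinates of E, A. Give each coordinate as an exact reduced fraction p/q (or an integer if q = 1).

A = (-23/5, -27/5)
E = (-9, -16)

1. E_x = -9  [CD ∥ EB ∩ DB ∥ CE]
2. E_y = -16  [CD ∥ EB ∩ DB ∥ CE]
   → E = (-9, -16)
3. A_x = -23/5  [2·signedArea(ADC) = -18/5 ∩ AD · EB = 738/5]
4. A_y = -27/5  [2·signedArea(ADC) = -18/5 ∩ AD · EB = 738/5]
   → A = (-23/5, -27/5)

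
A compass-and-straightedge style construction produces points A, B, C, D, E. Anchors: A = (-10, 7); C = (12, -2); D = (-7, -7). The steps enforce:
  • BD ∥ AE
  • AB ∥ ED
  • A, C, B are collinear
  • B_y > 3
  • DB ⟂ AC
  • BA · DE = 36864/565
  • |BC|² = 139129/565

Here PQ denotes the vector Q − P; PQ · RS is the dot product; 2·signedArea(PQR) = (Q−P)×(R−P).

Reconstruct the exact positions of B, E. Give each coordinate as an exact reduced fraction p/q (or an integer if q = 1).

1. B_x = -1426/565  [A, C, B are collinear ∩ DB ⟂ AC]
2. B_y = 2227/565  [A, C, B are collinear ∩ DB ⟂ AC]
   → B = (-1426/565, 2227/565)
3. E_x = -8179/565  [AB ∥ ED ∩ BD ∥ AE]
4. E_y = -2227/565  [AB ∥ ED ∩ BD ∥ AE]
   → E = (-8179/565, -2227/565)

B = (-1426/565, 2227/565)
E = (-8179/565, -2227/565)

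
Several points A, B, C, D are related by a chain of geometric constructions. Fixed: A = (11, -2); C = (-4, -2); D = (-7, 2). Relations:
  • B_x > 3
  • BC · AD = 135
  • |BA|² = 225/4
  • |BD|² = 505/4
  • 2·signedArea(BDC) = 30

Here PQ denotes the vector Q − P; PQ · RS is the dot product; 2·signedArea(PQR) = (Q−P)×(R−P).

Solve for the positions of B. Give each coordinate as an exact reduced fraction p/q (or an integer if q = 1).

B = (7/2, -2)

1. B_x = 7/2  [BC · AD = 135 ∩ 2·signedArea(BDC) = 30]
2. B_y = -2  [BC · AD = 135 ∩ 2·signedArea(BDC) = 30]
   → B = (7/2, -2)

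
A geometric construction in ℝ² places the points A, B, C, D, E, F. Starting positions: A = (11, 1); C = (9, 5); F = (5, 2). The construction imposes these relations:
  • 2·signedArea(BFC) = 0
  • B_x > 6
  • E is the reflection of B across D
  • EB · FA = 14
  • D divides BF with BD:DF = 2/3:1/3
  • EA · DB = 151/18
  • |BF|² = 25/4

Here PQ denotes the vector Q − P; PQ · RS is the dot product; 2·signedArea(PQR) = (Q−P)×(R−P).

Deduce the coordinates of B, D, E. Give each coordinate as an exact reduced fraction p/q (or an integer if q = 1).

1. B_x = 7  [line -3·x + 4·y + 7 = 0 ∩ |BF|² = 25/4]
2. B_y = 7/2  [line -3·x + 4·y + 7 = 0 ∩ |BF|² = 25/4]
   → B = (7, 7/2)
3. D_x = 17/3  [D divides BF with BD:DF = 2/3:1/3]
4. D_y = 5/2  [D divides BF with BD:DF = 2/3:1/3]
   → D = (17/3, 5/2)
5. E_x = 13/3  [E is the reflection of B across D]
6. E_y = 3/2  [E is the reflection of B across D]
   → E = (13/3, 3/2)

B = (7, 7/2)
D = (17/3, 5/2)
E = (13/3, 3/2)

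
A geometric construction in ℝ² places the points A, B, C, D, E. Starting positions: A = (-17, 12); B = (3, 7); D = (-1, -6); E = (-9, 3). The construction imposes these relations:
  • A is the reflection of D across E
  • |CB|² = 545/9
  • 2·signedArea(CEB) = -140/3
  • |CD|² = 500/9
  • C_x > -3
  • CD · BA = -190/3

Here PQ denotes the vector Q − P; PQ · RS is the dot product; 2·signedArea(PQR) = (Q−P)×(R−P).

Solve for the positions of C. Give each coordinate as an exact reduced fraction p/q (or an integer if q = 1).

C = (-7/3, 4/3)

1. C_x = -7/3  [CD · BA = -190/3 ∩ 2·signedArea(CEB) = -140/3]
2. C_y = 4/3  [CD · BA = -190/3 ∩ 2·signedArea(CEB) = -140/3]
   → C = (-7/3, 4/3)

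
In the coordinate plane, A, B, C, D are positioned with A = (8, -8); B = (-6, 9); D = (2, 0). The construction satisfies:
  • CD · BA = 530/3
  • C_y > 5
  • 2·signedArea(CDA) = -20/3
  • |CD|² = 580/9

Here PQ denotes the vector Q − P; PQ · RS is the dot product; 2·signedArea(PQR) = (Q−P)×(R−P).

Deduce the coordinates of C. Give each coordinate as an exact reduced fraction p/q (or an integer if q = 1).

1. C_x = -10/3  [CD · BA = 530/3 ∩ 2·signedArea(CDA) = -20/3]
2. C_y = 6  [CD · BA = 530/3 ∩ 2·signedArea(CDA) = -20/3]
   → C = (-10/3, 6)

C = (-10/3, 6)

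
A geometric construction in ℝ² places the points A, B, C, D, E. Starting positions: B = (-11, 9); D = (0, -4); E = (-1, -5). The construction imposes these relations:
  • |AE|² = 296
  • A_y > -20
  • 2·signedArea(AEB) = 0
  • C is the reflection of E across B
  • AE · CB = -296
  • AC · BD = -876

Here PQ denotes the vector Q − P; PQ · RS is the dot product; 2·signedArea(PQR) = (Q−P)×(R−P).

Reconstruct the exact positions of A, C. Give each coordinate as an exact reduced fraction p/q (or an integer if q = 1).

1. C_x = -21  [C is the reflection of E across B]
2. C_y = 23  [C is the reflection of E across B]
   → C = (-21, 23)
3. A_x = 9  [2·signedArea(AEB) = 0 ∩ AE · CB = -296]
4. A_y = -19  [2·signedArea(AEB) = 0 ∩ AE · CB = -296]
   → A = (9, -19)

A = (9, -19)
C = (-21, 23)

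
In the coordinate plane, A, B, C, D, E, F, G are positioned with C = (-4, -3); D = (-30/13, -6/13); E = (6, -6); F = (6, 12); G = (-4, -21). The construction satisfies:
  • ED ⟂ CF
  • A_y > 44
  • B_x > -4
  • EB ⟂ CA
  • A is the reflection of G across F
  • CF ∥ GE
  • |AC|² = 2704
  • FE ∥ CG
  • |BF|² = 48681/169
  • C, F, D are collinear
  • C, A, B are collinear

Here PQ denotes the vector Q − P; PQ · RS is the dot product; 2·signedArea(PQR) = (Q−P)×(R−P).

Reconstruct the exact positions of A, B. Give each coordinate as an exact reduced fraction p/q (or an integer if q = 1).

A = (16, 45)
B = (-606/169, -339/169)

1. A_x = 16  [A is the reflection of G across F]
2. A_y = 45  [A is the reflection of G across F]
   → A = (16, 45)
3. B_x = -606/169  [C, A, B are collinear ∩ EB ⟂ CA]
4. B_y = -339/169  [C, A, B are collinear ∩ EB ⟂ CA]
   → B = (-606/169, -339/169)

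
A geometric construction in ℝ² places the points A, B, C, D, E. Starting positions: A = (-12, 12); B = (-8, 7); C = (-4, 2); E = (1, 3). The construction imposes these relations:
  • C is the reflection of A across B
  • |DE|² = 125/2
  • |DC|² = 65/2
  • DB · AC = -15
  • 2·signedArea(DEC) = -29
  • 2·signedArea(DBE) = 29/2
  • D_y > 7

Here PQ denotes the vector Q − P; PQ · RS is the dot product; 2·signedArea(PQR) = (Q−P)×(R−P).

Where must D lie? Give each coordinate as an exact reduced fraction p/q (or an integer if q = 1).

D = (-11/2, 15/2)

1. D_x = -11/2  [2·signedArea(DEC) = -29 ∩ DB · AC = -15]
2. D_y = 15/2  [2·signedArea(DEC) = -29 ∩ DB · AC = -15]
   → D = (-11/2, 15/2)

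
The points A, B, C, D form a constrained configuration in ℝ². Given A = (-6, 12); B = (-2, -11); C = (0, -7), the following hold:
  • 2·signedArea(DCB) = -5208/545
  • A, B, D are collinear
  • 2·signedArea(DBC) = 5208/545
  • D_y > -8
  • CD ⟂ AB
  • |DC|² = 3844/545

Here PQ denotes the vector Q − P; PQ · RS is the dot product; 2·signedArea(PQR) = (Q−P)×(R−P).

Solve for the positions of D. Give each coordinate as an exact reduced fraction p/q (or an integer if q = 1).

1. D_x = -1426/545  [A, B, D are collinear ∩ CD ⟂ AB]
2. D_y = -4063/545  [A, B, D are collinear ∩ CD ⟂ AB]
   → D = (-1426/545, -4063/545)

D = (-1426/545, -4063/545)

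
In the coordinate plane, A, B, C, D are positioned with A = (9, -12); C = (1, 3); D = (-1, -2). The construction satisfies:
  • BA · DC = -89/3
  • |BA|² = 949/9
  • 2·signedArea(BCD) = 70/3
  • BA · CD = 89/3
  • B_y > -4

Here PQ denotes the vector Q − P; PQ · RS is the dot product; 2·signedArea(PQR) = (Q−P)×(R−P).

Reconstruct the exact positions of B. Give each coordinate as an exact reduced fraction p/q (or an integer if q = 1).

1. B_x = 3  [2·signedArea(BCD) = 70/3 ∩ BA · DC = -89/3]
2. B_y = -11/3  [2·signedArea(BCD) = 70/3 ∩ BA · DC = -89/3]
   → B = (3, -11/3)

B = (3, -11/3)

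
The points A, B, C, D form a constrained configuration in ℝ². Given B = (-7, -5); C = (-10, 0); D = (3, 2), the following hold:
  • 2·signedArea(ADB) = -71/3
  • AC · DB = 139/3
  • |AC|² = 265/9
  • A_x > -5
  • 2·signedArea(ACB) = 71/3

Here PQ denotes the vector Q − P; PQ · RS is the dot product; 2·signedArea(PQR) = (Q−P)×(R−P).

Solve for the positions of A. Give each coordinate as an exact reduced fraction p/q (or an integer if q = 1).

A = (-14/3, -1)

1. A_x = -14/3  [AC · DB = 139/3 ∩ 2·signedArea(ADB) = -71/3]
2. A_y = -1  [AC · DB = 139/3 ∩ 2·signedArea(ADB) = -71/3]
   → A = (-14/3, -1)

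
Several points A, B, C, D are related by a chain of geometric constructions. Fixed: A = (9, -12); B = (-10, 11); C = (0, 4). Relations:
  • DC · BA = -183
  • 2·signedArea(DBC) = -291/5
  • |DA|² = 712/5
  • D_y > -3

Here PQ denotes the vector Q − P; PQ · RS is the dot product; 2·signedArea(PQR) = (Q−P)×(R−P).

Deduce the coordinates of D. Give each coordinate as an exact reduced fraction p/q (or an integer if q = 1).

1. D_x = 7/5  [DC · BA = -183 ∩ 2·signedArea(DBC) = -291/5]
2. D_y = -14/5  [DC · BA = -183 ∩ 2·signedArea(DBC) = -291/5]
   → D = (7/5, -14/5)

D = (7/5, -14/5)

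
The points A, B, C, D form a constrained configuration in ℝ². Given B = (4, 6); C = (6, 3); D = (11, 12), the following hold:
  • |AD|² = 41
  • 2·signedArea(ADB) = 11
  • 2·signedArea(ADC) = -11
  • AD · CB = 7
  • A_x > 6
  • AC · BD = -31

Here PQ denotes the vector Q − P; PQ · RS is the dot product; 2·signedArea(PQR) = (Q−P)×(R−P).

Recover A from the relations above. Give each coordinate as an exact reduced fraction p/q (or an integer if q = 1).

A = (7, 7)

1. A_x = 7  [2·signedArea(ADC) = -11 ∩ AD · CB = 7]
2. A_y = 7  [2·signedArea(ADC) = -11 ∩ AD · CB = 7]
   → A = (7, 7)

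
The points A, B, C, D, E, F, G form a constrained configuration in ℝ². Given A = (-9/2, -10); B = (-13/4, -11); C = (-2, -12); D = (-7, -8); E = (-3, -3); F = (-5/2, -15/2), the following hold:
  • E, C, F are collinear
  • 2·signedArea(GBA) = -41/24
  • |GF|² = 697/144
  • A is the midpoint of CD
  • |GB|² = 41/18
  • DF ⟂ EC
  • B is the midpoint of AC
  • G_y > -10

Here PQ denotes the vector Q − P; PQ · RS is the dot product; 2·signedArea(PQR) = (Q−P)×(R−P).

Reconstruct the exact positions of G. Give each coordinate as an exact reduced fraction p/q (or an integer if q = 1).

G = (-41/12, -19/2)

1. G_x = -41/12  [line -1·x + -5/4·y + -367/24 = 0 ∩ |GB|² = 41/18]
2. G_y = -19/2  [line -1·x + -5/4·y + -367/24 = 0 ∩ |GB|² = 41/18]
   → G = (-41/12, -19/2)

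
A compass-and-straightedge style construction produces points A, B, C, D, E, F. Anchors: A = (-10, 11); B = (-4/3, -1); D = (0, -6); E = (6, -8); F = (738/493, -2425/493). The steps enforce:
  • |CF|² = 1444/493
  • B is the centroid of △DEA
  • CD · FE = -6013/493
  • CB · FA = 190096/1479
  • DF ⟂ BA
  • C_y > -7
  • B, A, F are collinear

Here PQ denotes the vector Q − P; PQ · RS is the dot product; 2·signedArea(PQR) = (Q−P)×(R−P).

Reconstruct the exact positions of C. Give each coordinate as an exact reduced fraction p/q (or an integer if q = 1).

C = (1232/493, -3109/493)

1. C_x = 1232/493  [CB · FA = 190096/1479 ∩ CD · FE = -6013/493]
2. C_y = -3109/493  [CB · FA = 190096/1479 ∩ CD · FE = -6013/493]
   → C = (1232/493, -3109/493)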